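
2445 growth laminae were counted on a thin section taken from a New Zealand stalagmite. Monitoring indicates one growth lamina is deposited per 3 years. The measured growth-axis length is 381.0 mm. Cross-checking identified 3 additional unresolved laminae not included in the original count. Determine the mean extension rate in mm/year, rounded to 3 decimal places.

Correcting the raw count gives 2445 + 3 = 2448 true growth laminae.
At 3 years per growth lamina, 2448 × 3 = 7344 years.
Mean rate = 381.0 mm / 7344 years ≈ 0.052 mm/year.

0.052 mm/year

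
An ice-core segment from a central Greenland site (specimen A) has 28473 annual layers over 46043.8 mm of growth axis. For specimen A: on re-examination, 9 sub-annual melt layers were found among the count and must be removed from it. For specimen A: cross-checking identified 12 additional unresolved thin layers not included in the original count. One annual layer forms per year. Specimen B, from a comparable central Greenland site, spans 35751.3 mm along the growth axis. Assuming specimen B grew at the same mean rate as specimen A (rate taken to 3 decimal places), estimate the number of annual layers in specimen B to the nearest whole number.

Specimen A: true annual layer count = 28473 − 9 + 12 = 28476.
A: Mean rate = 46043.8 mm / 28476 years ≈ 1.617 mm/yr.
Specimen B: 35751.3 mm / 1.617 mm per year = 22109.65 years ≈ 22110 annual layers.

22110 annual layers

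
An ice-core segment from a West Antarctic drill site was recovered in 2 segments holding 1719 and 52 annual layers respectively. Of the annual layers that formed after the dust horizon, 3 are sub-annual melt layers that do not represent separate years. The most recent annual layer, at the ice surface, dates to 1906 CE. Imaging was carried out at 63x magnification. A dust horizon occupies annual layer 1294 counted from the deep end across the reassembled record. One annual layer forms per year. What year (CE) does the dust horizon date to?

1432 CE

Total annual layers = 1719 + 52 = 1771.
Between annual layer 1294 and the ice surface there are 1771 − 1294 = 477 annual layers.
477 − 3 false = 474 true annual layers after the dust horizon.
The annual layer at the ice surface is 1906 CE, so the dust horizon dates to 1906 − 474 = 1432 CE.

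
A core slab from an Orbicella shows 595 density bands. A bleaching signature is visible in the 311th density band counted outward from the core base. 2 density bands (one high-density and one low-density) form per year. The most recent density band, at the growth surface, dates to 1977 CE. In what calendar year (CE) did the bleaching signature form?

1835 CE

The bleaching signature sits at density band 311 from the core base, so 595 − 311 = 284 density bands formed after it.
With 2 density bands per year, 284 / 2 = 142 years.
Counting back 142 years from 1977 CE places the bleaching signature in 1977 − 142 = 1835 CE.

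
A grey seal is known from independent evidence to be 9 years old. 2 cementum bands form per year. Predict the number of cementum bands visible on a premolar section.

18 cementum bands

Expected cementum bands: 9 × 2 = 18.
So 18 cementum bands should be present.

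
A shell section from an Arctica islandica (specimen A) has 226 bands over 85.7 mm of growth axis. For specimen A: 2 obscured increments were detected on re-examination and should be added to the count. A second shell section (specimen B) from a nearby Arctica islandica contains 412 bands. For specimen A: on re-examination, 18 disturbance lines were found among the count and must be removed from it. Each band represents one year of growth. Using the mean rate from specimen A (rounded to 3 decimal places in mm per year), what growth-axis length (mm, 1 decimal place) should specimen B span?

Specimen A: true band count = 226 − 18 + 2 = 210.
A: Mean rate = 85.7 mm / 210 years ≈ 0.408 mm/yr.
For B, 0.408 mm/year × 412 years = 168.1 mm.

168.1 mm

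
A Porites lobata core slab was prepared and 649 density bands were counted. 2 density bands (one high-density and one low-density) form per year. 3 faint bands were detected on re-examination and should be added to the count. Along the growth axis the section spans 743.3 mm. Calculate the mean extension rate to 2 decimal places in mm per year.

True density band count = 649 + 3 = 652.
652 density bands at 2 per year is 652 / 2 = 326 years.
Extension rate ≈ 743.3 / 326 = 2.28 mm per year.

2.28 mm per year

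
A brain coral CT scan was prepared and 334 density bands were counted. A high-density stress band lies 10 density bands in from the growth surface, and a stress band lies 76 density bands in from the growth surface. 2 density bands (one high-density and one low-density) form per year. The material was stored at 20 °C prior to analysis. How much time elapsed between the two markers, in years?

33 years

76 − 10 = 66 density bands lie between the two events.
Dividing by 2 density bands per year: 66 / 2 = 33 years.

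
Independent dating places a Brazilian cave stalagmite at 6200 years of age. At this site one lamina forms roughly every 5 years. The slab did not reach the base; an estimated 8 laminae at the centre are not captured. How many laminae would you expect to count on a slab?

One lamina every 5 years means 6200 / 5 = 1240 laminae.
1240 − 8 missed = 1232 laminae expected in the prepared section.

1232 laminae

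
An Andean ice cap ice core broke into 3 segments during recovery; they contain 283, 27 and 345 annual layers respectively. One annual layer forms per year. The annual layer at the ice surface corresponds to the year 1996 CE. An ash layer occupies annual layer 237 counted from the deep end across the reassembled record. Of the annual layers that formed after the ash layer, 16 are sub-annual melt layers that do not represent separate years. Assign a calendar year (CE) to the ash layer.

Total annual layers = 283 + 27 + 345 = 655.
Between annual layer 237 and the ice surface there are 655 − 237 = 418 annual layers.
Removing the 16 false annual layers leaves 418 − 16 = 402 true annual layers beyond the ash layer.
1996 − 402 = 1594 CE.

1594 CE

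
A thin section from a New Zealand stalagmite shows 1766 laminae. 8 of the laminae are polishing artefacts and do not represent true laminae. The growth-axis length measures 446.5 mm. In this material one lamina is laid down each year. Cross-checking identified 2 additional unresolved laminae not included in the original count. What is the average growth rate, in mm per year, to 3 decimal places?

0.254 mm per year

After corrections the count is 1766 − 8 + 2 = 1760 laminae.
Extension rate ≈ 446.5 / 1760 = 0.254 mm per year.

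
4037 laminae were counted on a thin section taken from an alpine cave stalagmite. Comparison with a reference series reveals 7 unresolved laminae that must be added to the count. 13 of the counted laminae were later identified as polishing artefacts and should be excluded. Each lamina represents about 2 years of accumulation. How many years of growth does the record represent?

Correcting the raw count gives 4037 − 13 + 7 = 4031 true laminae.
Multiplying by 2 years per lamina: 4031 × 2 = 8062 years.

8062 years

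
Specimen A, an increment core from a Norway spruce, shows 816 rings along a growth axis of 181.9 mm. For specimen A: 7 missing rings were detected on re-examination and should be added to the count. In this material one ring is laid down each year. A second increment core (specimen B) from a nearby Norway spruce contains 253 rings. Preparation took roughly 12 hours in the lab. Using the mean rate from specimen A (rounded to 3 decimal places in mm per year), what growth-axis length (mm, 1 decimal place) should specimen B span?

Specimen A: after corrections the count is 816 + 7 = 823 rings.
A: 181.9 mm over 823 years gives 181.9 / 823 ≈ 0.221 mm/yr.
For B, 0.221 mm/year × 253 years = 55.9 mm.

55.9 mm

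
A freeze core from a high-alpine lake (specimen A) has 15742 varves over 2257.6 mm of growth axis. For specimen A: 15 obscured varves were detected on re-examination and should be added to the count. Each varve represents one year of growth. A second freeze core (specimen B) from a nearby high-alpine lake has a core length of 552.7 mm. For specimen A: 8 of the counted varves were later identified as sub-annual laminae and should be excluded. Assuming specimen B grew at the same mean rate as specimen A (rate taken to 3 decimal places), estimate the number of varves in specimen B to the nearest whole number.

Specimen A: correcting the raw count gives 15742 − 8 + 15 = 15749 true varves.
A: Mean rate = 2257.6 mm / 15749 years ≈ 0.143 mm per year.
For B, 552.7 / 0.143 = 3865.03 years ≈ 3865 varves.

3865 varves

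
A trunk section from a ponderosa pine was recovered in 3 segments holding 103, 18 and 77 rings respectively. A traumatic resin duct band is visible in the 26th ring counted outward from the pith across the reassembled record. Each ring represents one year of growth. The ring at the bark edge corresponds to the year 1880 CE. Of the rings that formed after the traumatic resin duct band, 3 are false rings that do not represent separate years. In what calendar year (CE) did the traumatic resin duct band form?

1711 CE

Total rings = 103 + 18 + 77 = 198.
The traumatic resin duct band sits at ring 26 from the pith, so 198 − 26 = 172 rings formed after it.
Excluding 3 false rings: 172 − 3 = 169.
Counting back 169 years from 1880 CE places the traumatic resin duct band in 1880 − 169 = 1711 CE.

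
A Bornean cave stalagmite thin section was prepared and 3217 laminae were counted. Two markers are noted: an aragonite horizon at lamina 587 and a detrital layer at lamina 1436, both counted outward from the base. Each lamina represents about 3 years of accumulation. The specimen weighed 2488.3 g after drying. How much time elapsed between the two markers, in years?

2547 years

The two markers are separated by 1436 − 587 = 849 laminae.
Multiplying by 3 years per lamina: 849 × 3 = 2547 years.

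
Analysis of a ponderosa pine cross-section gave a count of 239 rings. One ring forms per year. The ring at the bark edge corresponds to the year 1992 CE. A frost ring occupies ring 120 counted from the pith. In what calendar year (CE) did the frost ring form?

Between ring 120 and the bark edge there are 239 − 120 = 119 rings.
1992 − 119 = 1873 CE.

1873 CE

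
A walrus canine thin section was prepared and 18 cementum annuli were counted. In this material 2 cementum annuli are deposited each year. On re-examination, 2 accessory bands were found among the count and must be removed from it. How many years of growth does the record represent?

Correcting the raw count gives 18 − 2 = 16 true cementum annuli.
16 cementum annuli at 2 per year is 16 / 2 = 8 years.

8 yr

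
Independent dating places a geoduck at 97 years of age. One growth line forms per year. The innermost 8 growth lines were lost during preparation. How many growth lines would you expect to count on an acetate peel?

One growth line per year gives 97 growth lines over 97 years.
Less the 8 uncaptured growth lines: 97 − 8 = 89.

89 growth lines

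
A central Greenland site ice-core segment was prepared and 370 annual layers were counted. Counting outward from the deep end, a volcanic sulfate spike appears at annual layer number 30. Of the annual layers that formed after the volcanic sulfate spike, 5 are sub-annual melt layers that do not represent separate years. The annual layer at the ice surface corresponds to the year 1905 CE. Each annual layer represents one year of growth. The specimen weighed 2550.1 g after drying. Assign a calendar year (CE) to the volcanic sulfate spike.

1570 CE

Between annual layer 30 and the ice surface there are 370 − 30 = 340 annual layers.
Removing the 5 false annual layers leaves 340 − 5 = 335 true annual layers beyond the volcanic sulfate spike.
The annual layer at the ice surface is 1905 CE, so the volcanic sulfate spike dates to 1905 − 335 = 1570 CE.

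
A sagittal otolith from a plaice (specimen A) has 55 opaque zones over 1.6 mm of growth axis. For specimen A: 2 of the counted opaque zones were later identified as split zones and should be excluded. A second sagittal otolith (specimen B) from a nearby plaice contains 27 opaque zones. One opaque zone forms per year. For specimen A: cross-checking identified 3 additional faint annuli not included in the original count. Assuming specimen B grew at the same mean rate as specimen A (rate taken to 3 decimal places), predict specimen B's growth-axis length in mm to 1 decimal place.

Specimen A: true opaque zone count = 55 − 2 + 3 = 56.
A: Mean rate = 1.6 mm / 56 years ≈ 0.029 mm/yr.
Length of B = 0.029 × 27 = 0.8 mm.

0.8 mm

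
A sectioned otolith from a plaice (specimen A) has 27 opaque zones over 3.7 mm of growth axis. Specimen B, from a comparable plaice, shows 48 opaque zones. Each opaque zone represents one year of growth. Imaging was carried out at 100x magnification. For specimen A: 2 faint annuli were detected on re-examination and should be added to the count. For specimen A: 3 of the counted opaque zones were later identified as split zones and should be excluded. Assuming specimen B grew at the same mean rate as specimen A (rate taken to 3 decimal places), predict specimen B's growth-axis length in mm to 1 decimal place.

6.8 mm

Specimen A: true opaque zone count = 27 − 3 + 2 = 26.
A: 3.7 mm over 26 years gives 3.7 / 26 ≈ 0.142 mm/year.
B's length ≈ 0.142 × 48 = 6.8 mm.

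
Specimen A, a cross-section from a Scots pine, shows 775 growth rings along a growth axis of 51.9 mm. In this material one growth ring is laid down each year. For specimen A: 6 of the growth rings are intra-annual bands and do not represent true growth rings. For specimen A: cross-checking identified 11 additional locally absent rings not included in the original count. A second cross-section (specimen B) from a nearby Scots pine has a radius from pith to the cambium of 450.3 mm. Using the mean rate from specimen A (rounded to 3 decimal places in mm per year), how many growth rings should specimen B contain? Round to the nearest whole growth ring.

6721 growth rings

Specimen A: true growth ring count = 775 − 6 + 11 = 780.
A: Extension rate ≈ 51.9 / 780 = 0.067 mm/yr.
B spans 450.3 / 0.067 = 6720.90 years ≈ 6721 growth rings.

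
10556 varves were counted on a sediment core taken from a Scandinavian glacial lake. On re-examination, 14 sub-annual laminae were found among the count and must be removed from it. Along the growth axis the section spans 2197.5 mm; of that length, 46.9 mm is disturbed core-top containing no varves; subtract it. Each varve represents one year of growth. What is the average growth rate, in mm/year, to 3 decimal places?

0.204 mm/year

After corrections the count is 10556 − 14 = 10542 varves.
The growth record spans 2197.5 − 46.9 = 2150.6 mm.
2150.6 mm over 10542 years gives 2150.6 / 10542 ≈ 0.204 mm/year.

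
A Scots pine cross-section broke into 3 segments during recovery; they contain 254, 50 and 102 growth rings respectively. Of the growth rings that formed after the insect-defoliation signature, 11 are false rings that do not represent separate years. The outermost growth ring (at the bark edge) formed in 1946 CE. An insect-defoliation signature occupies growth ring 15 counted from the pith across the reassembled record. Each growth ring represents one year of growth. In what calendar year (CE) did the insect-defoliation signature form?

Total growth rings = 254 + 50 + 102 = 406.
The insect-defoliation signature sits at growth ring 15 from the pith, so 406 − 15 = 391 growth rings formed after it.
Excluding 11 false growth rings: 391 − 11 = 380.
Counting back 380 years from 1946 CE places the insect-defoliation signature in 1946 − 380 = 1566 CE.

1566 CE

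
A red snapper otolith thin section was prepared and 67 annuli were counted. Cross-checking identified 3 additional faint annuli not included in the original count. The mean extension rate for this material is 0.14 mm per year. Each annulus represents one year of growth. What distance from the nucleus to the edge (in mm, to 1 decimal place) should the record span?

True annulus count = 67 + 3 = 70.
70 years at 0.14 mm/year gives 0.14 × 70 = 9.8 mm.

9.8 mm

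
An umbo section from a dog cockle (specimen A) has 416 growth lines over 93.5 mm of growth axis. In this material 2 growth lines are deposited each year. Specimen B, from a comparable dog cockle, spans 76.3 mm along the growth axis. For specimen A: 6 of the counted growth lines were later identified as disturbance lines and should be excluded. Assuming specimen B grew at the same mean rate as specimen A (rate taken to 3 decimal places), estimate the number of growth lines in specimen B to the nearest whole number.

Specimen A: correcting the raw count gives 416 − 6 = 410 true growth lines.
Specimen A: dividing by 2 growth lines per year: 410 / 2 = 205 years.
A: Mean rate = 93.5 mm / 205 years ≈ 0.456 mm/year.
Specimen B: 76.3 mm / 0.456 mm per year = 167.32 years; at 2 growth lines per year that is 167.32 × 2 ≈ 335 growth lines.

335 growth lines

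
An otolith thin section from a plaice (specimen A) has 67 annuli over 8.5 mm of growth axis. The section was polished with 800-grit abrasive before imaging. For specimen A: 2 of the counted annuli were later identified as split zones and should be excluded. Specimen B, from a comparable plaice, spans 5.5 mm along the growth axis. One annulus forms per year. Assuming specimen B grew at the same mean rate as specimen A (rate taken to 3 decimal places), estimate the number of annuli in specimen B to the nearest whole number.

Specimen A: after corrections the count is 67 − 2 = 65 annuli.
A: Extension rate ≈ 8.5 / 65 = 0.131 mm/yr.
For B, 5.5 / 0.131 = 41.98 years ≈ 42 annuli.

42 annuli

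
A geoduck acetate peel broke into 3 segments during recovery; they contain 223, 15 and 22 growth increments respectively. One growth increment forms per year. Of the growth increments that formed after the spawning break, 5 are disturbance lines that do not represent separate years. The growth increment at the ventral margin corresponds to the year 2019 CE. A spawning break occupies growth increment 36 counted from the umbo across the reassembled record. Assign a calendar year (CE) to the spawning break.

1800 CE

Total growth increments = 223 + 15 + 22 = 260.
The spawning break sits at growth increment 36 from the umbo, so 260 − 36 = 224 growth increments formed after it.
Removing the 5 false growth increments leaves 224 − 5 = 219 true growth increments beyond the spawning break.
The growth increment at the ventral margin is 2019 CE, so the spawning break dates to 2019 − 219 = 1800 CE.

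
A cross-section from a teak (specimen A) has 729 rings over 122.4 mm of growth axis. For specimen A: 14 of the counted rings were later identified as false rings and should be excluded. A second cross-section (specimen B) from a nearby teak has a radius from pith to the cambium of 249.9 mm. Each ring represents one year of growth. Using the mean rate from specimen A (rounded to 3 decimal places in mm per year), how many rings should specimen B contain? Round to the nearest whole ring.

1461 rings

Specimen A: adjusted count: 729 − 14 = 715 rings.
A: Mean rate = 122.4 mm / 715 years ≈ 0.171 mm/yr.
Specimen B: 249.9 mm / 0.171 mm per year = 1461.40 years ≈ 1461 rings.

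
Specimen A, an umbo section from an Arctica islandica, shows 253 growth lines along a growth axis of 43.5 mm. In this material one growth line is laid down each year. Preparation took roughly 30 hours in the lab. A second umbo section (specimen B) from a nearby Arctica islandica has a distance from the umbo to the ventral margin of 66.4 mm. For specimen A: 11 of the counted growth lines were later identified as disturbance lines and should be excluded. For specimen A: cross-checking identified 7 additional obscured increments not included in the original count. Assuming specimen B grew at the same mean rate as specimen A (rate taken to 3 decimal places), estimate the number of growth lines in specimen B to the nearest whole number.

379 growth lines

Specimen A: true growth line count = 253 − 11 + 7 = 249.
A: 43.5 mm over 249 years gives 43.5 / 249 ≈ 0.175 mm/yr.
For B, 66.4 / 0.175 = 379.43 years ≈ 379 growth lines.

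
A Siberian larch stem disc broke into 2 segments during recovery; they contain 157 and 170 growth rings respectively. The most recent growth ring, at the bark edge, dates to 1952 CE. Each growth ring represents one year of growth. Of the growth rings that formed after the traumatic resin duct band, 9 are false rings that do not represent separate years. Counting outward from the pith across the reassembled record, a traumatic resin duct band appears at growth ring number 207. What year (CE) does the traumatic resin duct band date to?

1841 CE

Total growth rings = 157 + 170 = 327.
The traumatic resin duct band sits at growth ring 207 from the pith, so 327 − 207 = 120 growth rings formed after it.
Removing the 9 false growth rings leaves 120 − 9 = 111 true growth rings beyond the traumatic resin duct band.
The growth ring at the bark edge is 1952 CE, so the traumatic resin duct band dates to 1952 − 111 = 1841 CE.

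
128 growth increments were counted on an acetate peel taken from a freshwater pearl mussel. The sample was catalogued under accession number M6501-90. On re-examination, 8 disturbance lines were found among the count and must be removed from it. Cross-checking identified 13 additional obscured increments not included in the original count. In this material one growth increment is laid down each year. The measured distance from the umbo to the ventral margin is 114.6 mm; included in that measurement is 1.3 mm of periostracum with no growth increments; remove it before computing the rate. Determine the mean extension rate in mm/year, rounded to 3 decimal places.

After corrections the count is 128 − 8 + 13 = 133 growth increments.
The growth record spans 114.6 − 1.3 = 113.3 mm.
Extension rate ≈ 113.3 / 133 = 0.852 mm/year.

0.852 mm/year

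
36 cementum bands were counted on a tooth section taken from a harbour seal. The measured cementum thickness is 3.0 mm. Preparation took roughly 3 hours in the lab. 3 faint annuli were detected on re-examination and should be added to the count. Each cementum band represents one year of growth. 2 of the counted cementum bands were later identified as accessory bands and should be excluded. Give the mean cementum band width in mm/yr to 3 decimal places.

After corrections the count is 36 − 2 + 3 = 37 cementum bands.
Mean rate = 3.0 mm / 37 years ≈ 0.081 mm/yr.

0.081 mm/yr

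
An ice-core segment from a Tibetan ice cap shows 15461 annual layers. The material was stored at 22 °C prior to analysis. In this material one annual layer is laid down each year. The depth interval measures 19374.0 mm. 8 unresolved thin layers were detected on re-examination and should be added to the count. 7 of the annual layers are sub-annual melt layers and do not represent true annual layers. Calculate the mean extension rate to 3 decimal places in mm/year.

After corrections the count is 15461 − 7 + 8 = 15462 annual layers.
19374.0 mm over 15462 years gives 19374.0 / 15462 ≈ 1.253 mm/year.

1.253 mm/year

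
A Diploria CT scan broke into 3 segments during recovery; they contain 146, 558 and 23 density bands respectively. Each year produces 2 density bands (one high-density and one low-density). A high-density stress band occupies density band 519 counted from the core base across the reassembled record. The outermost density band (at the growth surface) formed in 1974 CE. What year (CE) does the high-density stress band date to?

Total density bands = 146 + 558 + 23 = 727.
Between density band 519 and the growth surface there are 727 − 519 = 208 density bands.
208 density bands at 2 per year is 208 / 2 = 104 years.
The density band at the growth surface is 1974 CE, so the high-density stress band dates to 1974 − 104 = 1870 CE.

1870 CE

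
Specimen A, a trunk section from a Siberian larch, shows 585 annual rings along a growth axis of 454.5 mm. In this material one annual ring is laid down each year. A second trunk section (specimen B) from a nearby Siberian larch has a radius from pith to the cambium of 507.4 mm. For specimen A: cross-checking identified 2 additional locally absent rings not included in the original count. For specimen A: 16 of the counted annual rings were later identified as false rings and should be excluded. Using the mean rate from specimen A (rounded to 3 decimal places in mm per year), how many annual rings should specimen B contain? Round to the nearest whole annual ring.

637 annual rings

Specimen A: correcting the raw count gives 585 − 16 + 2 = 571 true annual rings.
A: Mean rate = 454.5 mm / 571 years ≈ 0.796 mm per year.
Specimen B: 507.4 mm / 0.796 mm per year = 637.44 years ≈ 637 annual rings.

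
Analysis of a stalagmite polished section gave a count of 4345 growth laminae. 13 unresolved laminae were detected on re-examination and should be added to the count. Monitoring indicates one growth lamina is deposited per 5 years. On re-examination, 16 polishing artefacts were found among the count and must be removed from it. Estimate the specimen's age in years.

After corrections the count is 4345 − 16 + 13 = 4342 growth laminae.
4342 growth laminae at 5 years each span 4342 × 5 = 21710 years.

21710 yr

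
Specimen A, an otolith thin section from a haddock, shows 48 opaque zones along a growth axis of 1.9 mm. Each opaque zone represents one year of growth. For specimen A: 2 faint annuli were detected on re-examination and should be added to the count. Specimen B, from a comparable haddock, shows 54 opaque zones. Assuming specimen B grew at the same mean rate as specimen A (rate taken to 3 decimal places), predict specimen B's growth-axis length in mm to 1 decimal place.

2.1 mm

Specimen A: adjusted count: 48 + 2 = 50 opaque zones.
A: Mean rate = 1.9 mm / 50 years ≈ 0.038 mm per year.
B's length ≈ 0.038 × 54 = 2.1 mm.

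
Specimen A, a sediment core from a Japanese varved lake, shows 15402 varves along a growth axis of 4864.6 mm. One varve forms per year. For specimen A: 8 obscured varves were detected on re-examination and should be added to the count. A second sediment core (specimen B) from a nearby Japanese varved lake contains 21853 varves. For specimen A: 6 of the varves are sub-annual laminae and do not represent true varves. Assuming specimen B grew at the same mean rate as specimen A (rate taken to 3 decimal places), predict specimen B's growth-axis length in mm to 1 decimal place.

6905.5 mm

Specimen A: true varve count = 15402 − 6 + 8 = 15404.
A: Extension rate ≈ 4864.6 / 15404 = 0.316 mm/year.
For B, 0.316 mm/year × 21853 years = 6905.5 mm.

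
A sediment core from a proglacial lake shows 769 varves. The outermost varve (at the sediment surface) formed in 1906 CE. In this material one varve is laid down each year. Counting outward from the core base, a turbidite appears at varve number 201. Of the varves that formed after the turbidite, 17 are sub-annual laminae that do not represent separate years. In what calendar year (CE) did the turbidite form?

Between varve 201 and the sediment surface there are 769 − 201 = 568 varves.
568 − 17 false = 551 true varves after the turbidite.
Counting back 551 years from 1906 CE places the turbidite in 1906 − 551 = 1355 CE.

1355 CE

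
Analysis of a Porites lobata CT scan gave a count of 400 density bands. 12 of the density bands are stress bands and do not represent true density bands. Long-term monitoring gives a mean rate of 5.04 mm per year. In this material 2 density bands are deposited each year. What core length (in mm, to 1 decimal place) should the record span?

977.8 mm

Adjusted count: 400 − 12 = 388 density bands.
With 2 density bands per year, 388 / 2 = 194 years.
Predicted length = 5.04 mm/year × 194 years = 977.8 mm.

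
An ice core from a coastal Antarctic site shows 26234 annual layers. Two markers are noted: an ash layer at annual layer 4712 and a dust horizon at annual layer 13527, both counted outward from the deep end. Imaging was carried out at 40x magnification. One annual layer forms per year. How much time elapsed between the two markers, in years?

Separation: 13527 − 4712 = 8815 annual layers.
That is 8815 years at one annual layer per year.

8815 years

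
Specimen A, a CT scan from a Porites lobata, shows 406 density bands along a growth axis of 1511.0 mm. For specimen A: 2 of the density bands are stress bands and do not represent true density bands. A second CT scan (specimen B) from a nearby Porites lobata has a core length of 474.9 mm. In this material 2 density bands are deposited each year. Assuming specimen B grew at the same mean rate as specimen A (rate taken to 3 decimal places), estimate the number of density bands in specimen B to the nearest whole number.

127 density bands

Specimen A: adjusted count: 406 − 2 = 404 density bands.
Specimen A: 404 density bands at 2 per year is 404 / 2 = 202 years.
A: Extension rate ≈ 1511.0 / 202 = 7.480 mm per year.
For B, 474.9 / 7.480 = 63.49 years; at 2 density bands per year that is 63.49 × 2 ≈ 127 density bands.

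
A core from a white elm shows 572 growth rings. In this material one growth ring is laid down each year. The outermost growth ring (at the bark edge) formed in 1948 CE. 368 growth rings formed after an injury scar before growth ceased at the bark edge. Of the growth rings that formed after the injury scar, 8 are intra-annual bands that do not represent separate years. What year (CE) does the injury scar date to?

1588 CE

There are 368 growth rings younger than the injury scar.
368 − 8 false = 360 true growth rings after the injury scar.
1948 − 360 = 1588 CE.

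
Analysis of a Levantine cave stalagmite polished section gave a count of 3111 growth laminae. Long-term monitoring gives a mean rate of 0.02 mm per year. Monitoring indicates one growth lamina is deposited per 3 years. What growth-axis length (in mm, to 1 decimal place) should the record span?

3111 growth laminae at 3 years each span 3111 × 3 = 9333 years.
9333 years at 0.02 mm/year gives 0.02 × 9333 = 186.7 mm.

186.7 mm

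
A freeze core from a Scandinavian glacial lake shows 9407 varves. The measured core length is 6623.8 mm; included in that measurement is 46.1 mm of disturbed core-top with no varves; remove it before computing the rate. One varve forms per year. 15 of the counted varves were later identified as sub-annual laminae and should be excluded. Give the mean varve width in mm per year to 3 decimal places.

After corrections the count is 9407 − 15 = 9392 varves.
The growth record spans 6623.8 − 46.1 = 6577.7 mm.
Extension rate ≈ 6577.7 / 9392 = 0.700 mm per year.

0.700 mm per year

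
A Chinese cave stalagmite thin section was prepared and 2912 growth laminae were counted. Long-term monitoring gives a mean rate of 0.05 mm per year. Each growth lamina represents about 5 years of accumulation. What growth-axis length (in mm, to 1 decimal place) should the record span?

At 5 years per growth lamina, 2912 × 5 = 14560 years.
Length ≈ 0.05 × 14560 = 728.0 mm.

728.0 mm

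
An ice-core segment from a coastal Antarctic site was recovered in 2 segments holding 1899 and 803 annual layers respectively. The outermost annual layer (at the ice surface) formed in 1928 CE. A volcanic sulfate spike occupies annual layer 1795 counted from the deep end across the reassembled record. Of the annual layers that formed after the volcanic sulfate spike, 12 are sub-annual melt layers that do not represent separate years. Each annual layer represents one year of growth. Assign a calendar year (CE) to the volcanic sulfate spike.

1033 CE

Total annual layers = 1899 + 803 = 2702.
The volcanic sulfate spike sits at annual layer 1795 from the deep end, so 2702 − 1795 = 907 annual layers formed after it.
907 − 12 false = 895 true annual layers after the volcanic sulfate spike.
Counting back 895 years from 1928 CE places the volcanic sulfate spike in 1928 − 895 = 1033 CE.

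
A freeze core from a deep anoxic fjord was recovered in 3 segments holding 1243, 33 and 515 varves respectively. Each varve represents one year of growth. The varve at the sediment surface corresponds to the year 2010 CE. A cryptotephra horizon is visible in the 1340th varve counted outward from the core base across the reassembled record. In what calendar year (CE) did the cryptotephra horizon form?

Total varves = 1243 + 33 + 515 = 1791.
1791 − 1340 = 451 varves lie beyond the cryptotephra horizon toward the sediment surface.
2010 − 451 = 1559 CE.

1559 CE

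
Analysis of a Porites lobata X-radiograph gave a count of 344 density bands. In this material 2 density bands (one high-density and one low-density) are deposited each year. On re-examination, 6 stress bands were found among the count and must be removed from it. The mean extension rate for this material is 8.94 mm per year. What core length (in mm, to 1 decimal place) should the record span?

1510.9 mm

Correcting the raw count gives 344 − 6 = 338 true density bands.
Dividing by 2 density bands per year: 338 / 2 = 169 years.
169 years at 8.94 mm/year gives 8.94 × 169 = 1510.9 mm.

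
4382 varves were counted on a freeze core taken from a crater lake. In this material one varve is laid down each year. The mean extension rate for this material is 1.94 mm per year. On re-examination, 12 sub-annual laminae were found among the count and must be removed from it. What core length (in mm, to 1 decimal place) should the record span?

8477.8 mm

Adjusted count: 4382 − 12 = 4370 varves.
Predicted length = 1.94 mm/year × 4370 years = 8477.8 mm.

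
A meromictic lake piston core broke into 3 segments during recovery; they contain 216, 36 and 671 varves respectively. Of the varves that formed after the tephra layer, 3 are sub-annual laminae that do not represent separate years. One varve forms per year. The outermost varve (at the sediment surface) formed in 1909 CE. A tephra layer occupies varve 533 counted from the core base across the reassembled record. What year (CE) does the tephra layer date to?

1522 CE

Total varves = 216 + 36 + 671 = 923.
The tephra layer sits at varve 533 from the core base, so 923 − 533 = 390 varves formed after it.
Excluding 3 false varves: 390 − 3 = 387.
1909 − 387 = 1522 CE.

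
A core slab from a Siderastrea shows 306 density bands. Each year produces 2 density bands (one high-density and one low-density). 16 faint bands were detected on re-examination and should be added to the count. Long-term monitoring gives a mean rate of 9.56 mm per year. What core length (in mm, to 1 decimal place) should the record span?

1539.2 mm

Adjusted count: 306 + 16 = 322 density bands.
With 2 density bands per year, 322 / 2 = 161 years.
Length ≈ 9.56 × 161 = 1539.2 mm.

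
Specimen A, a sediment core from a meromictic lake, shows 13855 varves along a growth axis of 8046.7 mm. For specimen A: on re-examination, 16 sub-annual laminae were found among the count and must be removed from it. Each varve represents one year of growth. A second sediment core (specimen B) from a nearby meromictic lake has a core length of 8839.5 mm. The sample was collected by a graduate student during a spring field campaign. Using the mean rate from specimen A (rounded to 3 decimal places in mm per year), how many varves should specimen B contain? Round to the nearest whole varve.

Specimen A: correcting the raw count gives 13855 − 16 = 13839 true varves.
A: 8046.7 mm over 13839 years gives 8046.7 / 13839 ≈ 0.581 mm/yr.
B spans 8839.5 / 0.581 = 15214.29 years ≈ 15214 varves.

15214 varves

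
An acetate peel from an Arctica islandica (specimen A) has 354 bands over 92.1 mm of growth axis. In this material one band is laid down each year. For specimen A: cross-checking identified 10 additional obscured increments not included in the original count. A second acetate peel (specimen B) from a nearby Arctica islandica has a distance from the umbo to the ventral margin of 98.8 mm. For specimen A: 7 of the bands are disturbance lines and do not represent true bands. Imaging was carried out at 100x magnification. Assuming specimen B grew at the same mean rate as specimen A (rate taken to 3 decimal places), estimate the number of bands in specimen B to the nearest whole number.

Specimen A: true band count = 354 − 7 + 10 = 357.
A: Extension rate ≈ 92.1 / 357 = 0.258 mm per year.
For B, 98.8 / 0.258 = 382.95 years ≈ 383 bands.

383 bands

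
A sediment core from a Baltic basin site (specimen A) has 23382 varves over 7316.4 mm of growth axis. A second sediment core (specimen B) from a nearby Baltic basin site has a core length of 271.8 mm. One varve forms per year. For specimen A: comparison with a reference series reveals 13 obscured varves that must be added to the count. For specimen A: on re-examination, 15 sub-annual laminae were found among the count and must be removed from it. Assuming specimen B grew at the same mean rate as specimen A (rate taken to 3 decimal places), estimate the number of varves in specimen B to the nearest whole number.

Specimen A: adjusted count: 23382 − 15 + 13 = 23380 varves.
A: 7316.4 mm over 23380 years gives 7316.4 / 23380 ≈ 0.313 mm/year.
Specimen B: 271.8 mm / 0.313 mm per year = 868.37 years ≈ 868 varves.

868 varves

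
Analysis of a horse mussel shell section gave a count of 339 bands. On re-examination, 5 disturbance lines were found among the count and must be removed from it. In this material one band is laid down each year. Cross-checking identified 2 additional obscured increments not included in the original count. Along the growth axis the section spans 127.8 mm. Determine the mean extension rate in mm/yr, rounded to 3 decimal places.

0.380 mm/yr

True band count = 339 − 5 + 2 = 336.
Extension rate ≈ 127.8 / 336 = 0.380 mm/yr.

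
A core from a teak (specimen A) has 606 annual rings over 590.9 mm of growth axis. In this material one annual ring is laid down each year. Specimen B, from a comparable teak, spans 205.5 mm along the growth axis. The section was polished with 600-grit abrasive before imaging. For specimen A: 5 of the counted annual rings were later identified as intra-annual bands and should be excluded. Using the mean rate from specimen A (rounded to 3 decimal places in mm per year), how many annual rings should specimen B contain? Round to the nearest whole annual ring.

Specimen A: correcting the raw count gives 606 − 5 = 601 true annual rings.
A: 590.9 mm over 601 years gives 590.9 / 601 ≈ 0.983 mm per year.
For B, 205.5 / 0.983 = 209.05 years ≈ 209 annual rings.

209 annual rings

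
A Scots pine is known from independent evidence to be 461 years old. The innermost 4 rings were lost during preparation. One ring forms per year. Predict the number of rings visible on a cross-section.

One ring per year gives 461 rings over 461 years.
Less the 4 uncaptured rings: 461 − 4 = 457.

457 rings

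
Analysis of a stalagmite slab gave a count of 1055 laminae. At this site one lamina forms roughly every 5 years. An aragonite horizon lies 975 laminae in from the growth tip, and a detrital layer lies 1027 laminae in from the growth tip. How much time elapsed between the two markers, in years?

1027 − 975 = 52 laminae lie between the two events.
Multiplying by 5 years per lamina: 52 × 5 = 260 years.

260 yr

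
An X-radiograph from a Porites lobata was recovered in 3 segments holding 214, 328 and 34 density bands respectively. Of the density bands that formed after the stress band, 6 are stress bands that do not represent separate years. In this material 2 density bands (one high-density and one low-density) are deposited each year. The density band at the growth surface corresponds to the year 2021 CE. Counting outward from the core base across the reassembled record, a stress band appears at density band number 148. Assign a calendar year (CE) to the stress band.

1810 CE

Total density bands = 214 + 328 + 34 = 576.
576 − 148 = 428 density bands lie beyond the stress band toward the growth surface.
Removing the 6 false density bands leaves 428 − 6 = 422 true density bands beyond the stress band.
With 2 density bands per year, 422 / 2 = 211 years.
2021 − 211 = 1810 CE.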